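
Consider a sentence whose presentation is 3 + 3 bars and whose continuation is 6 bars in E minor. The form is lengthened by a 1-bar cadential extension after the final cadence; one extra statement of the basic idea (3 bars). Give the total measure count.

16 measures

Basic sentence: 3 + 3 + 6 = 12 bars.
12 (basic form) + 1 (cadential extension) + 3 (extra statement) = 16.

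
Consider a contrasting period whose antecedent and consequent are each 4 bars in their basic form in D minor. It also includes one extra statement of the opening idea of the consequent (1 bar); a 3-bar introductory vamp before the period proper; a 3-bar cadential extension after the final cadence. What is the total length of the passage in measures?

15 measures

Basic contrasting period: 4 + 4 = 8 bars.
8 (basic form) + 1 (extra statement) + 3 (introduction) + 3 (cadential extension) = 15.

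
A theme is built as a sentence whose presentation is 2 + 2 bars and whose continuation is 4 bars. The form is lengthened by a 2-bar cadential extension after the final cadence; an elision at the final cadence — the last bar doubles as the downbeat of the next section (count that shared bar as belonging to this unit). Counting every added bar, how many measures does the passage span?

Basic sentence: 2 + 2 + 4 = 8 bars.
8 (basic form) + 2 (cadential extension) = 10.
The elision shares a bar with the next section but does not change this unit's count.

10 measures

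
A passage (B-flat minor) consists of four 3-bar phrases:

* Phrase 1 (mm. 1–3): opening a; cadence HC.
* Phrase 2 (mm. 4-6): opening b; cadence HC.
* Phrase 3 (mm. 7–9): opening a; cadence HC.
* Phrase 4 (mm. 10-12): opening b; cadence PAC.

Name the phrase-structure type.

Four phrases in two halves: the first half (mm. 1-6) ends with a half cadence, the second (mm. 7–12) with a perfect authentic cadence — a large antecedent–consequent pair, i.e. a double period.
Phrase 3 begins with the same material as phrase 1, making it parallel.

parallel double period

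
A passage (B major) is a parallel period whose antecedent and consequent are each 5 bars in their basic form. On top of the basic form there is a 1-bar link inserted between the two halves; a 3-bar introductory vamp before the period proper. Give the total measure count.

Basic parallel period: 5 + 5 = 10 bars.
10 (basic form) + 1 (link) + 3 (introduction) = 14.

14 measures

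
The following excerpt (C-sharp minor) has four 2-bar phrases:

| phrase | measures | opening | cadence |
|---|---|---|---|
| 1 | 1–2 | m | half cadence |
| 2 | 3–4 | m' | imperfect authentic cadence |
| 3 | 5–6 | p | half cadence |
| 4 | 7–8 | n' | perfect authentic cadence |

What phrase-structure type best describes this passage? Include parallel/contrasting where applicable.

Four phrases in two halves: the first half (mm. 1–4) ends with an imperfect authentic cadence, the second (measures 5-8) with a perfect authentic cadence — a large antecedent–consequent pair, i.e. a double period.
Phrase 3 begins with different material from phrase 1, making it contrasting.

contrasting double period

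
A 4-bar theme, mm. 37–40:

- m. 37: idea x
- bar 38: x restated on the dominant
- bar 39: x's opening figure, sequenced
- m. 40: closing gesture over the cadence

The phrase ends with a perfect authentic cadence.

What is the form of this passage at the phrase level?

Basic idea (m. 37) + its repetition (measure 38) form the presentation; fragmentation and cadence (measures 39-40) form the continuation — the 4-bar whole is a sentence.

sentence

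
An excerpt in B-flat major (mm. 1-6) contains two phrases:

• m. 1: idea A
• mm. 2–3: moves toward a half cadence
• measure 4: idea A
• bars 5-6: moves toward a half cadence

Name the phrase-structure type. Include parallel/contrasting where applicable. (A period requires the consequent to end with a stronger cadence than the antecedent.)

Both phrases have the same opening (A) and the same cadence (half cadence): the second is a restatement, not a consequent, so this is a repeated phrase rather than a period.

repeated phrase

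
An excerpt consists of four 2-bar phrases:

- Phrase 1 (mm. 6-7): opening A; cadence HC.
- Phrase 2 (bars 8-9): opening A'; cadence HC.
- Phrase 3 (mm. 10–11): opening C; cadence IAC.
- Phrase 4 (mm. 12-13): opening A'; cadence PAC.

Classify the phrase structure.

Four phrases in two halves: the first half (mm. 6–9) ends with a half cadence, the second (measures 10-13) with a perfect authentic cadence — a large antecedent–consequent pair, i.e. a double period.
Phrase 3 begins with different material from phrase 1, making it contrasting.

contrasting double period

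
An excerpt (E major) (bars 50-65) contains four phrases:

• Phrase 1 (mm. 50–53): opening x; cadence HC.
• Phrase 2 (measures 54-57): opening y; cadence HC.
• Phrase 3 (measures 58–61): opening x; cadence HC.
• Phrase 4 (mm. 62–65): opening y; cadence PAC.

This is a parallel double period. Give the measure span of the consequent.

In a double period the first pair of phrases (ending half cadence) is the large antecedent and the second pair (ending perfect authentic cadence) is the large consequent; the consequent is measures 58–65.

measures 58–65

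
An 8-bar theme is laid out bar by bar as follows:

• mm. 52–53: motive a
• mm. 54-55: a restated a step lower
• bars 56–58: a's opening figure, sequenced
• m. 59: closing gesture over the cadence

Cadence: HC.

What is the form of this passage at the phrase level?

sentence

Basic idea (mm. 52-53) + its repetition (mm. 54–55) form the presentation; fragmentation and cadence (bars 56–59) form the continuation — the 8-bar whole is a sentence.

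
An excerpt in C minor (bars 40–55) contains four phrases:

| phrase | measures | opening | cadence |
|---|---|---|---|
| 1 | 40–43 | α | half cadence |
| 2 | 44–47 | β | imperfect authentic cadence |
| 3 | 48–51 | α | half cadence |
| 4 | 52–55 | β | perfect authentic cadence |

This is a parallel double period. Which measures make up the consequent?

In a double period the first pair of phrases (ending imperfect authentic cadence) is the large antecedent and the second pair (ending perfect authentic cadence) is the large consequent; the consequent is measures 48–55.

measures 48–55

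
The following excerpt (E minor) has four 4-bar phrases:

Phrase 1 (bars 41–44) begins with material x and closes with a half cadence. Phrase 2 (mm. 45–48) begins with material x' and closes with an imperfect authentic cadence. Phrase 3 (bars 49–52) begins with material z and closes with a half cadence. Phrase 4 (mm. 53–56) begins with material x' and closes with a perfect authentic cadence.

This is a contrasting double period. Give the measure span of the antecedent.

measures 41–48

In a double period the first pair of phrases (ending imperfect authentic cadence) is the large antecedent and the second pair (ending perfect authentic cadence) is the large consequent; the antecedent is measures 41–48.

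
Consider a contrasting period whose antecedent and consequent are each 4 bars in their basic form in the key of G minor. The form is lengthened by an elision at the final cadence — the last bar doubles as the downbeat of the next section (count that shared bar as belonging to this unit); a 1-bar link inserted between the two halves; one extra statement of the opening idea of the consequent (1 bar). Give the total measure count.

10 measures

Basic contrasting period: 4 + 4 = 8 bars.
8 (basic form) + 1 (link) + 1 (extra statement) = 10.
The elision shares a bar with the next section but does not change this unit's count.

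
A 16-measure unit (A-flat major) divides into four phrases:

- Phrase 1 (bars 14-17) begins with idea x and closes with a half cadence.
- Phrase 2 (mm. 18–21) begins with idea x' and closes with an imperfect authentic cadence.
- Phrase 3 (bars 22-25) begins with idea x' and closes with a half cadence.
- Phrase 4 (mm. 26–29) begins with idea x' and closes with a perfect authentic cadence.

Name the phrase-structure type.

parallel double period

Four phrases in two halves: the first half (measures 14–21) ends with an imperfect authentic cadence, the second (measures 22–29) with a perfect authentic cadence — a large antecedent–consequent pair, i.e. a double period.
Phrase 3 begins with the same material as phrase 1, making it parallel.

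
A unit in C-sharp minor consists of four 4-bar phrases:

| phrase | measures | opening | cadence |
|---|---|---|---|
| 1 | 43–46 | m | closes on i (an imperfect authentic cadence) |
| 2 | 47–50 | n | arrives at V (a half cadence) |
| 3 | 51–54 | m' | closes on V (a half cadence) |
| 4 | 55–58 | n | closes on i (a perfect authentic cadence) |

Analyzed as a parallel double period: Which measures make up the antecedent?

measures 43–50

In a double period the four phrases pair into a large antecedent (phrases 1–2, ending half cadence) and a large consequent (phrases 3–4, ending perfect authentic cadence). The antecedent spans mm. 43–50.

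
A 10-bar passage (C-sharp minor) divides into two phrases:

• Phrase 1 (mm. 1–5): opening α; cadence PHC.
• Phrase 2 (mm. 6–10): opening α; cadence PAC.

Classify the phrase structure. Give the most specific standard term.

Phrase 1 ends with a Phrygian half cadence (weaker) and phrase 2 with a perfect authentic cadence (stronger): antecedent + consequent = a period.
The two phrases open with the same material (α / α), so the period is parallel.

parallel period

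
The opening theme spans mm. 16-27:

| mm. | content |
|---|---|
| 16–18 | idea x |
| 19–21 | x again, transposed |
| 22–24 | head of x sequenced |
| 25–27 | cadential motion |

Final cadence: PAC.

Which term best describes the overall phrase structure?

sentence

Basic idea (bars 16–18) + its repetition (mm. 19–21) form the presentation; fragmentation and cadence (mm. 22–27) form the continuation — the 12-bar whole is a sentence.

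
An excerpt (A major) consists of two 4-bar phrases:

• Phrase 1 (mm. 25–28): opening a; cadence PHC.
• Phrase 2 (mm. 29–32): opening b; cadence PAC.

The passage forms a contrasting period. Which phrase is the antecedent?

The phrase ending with the weaker cadence (Phrygian half cadence) is the antecedent; the one ending more conclusively (perfect authentic cadence) is the consequent. The antecedent is phrase 1.

phrase 1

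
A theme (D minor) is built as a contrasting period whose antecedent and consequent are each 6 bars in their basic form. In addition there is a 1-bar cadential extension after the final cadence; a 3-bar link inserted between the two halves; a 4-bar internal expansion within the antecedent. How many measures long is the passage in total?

Basic contrasting period: 6 + 6 = 12 bars.
12 (basic form) + 1 (cadential extension) + 3 (link) + 4 (internal expansion) = 20.

20 measures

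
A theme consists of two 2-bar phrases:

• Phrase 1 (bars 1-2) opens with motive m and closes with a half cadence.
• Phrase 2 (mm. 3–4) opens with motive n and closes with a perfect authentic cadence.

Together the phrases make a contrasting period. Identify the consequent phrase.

phrase 2

The phrase ending with the weaker cadence (half cadence) is the antecedent; the one ending more conclusively (perfect authentic cadence) is the consequent. The consequent is phrase 2.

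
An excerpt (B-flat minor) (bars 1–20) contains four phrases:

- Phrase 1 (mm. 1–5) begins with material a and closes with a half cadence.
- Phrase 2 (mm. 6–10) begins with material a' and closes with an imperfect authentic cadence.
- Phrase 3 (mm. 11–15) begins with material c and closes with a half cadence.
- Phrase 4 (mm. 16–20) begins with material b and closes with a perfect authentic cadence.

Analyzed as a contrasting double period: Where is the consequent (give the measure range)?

measures 11–20

In a double period the four phrases pair into a large antecedent (phrases 1–2, ending imperfect authentic cadence) and a large consequent (phrases 3–4, ending perfect authentic cadence). The consequent spans bars 11–20.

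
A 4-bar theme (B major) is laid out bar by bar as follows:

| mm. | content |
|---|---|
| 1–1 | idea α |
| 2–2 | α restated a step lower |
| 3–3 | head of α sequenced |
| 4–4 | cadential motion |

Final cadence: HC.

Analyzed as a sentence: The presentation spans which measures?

The presentation of a sentence is the basic idea (measure 1) plus its repetition (m. 2); the presentation is therefore mm. 1–2.

measures 1–2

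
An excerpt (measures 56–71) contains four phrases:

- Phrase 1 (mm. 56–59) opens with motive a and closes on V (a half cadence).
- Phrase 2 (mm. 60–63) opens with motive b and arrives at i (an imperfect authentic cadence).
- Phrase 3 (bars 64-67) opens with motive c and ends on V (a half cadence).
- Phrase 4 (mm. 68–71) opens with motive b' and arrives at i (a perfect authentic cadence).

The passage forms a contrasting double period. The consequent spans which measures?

measures 64–71

In a double period the four phrases pair into a large antecedent (phrases 1–2, ending imperfect authentic cadence) and a large consequent (phrases 3–4, ending perfect authentic cadence). The consequent spans mm. 64-71.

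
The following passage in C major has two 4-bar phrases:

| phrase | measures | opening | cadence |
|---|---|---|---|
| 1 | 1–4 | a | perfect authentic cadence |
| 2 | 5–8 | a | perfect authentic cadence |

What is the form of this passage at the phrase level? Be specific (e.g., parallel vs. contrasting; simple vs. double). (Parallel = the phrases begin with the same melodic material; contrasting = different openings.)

Both phrases have the same opening (a) and the same cadence (perfect authentic cadence): the second is a restatement, not a consequent, so this is a repeated phrase rather than a period.

repeated phrase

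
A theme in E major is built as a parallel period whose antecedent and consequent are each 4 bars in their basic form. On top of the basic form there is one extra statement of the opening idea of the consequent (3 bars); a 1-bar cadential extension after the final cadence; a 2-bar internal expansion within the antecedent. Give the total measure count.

Basic parallel period: 4 + 4 = 8 bars.
8 (basic form) + 3 (extra statement) + 1 (cadential extension) + 2 (internal expansion) = 14.

14 measures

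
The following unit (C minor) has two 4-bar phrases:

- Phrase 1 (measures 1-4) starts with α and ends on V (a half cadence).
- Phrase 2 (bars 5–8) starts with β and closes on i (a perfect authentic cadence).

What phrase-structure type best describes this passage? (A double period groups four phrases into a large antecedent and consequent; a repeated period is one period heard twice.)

Phrase 1 ends with a half cadence (weaker) and phrase 2 with a perfect authentic cadence (stronger): antecedent + consequent = a period.
The two phrases open with different material (α / β), so the period is contrasting.

contrasting period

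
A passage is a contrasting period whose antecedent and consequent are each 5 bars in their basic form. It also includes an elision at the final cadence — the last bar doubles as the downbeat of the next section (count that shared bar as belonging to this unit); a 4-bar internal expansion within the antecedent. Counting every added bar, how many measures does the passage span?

14 measures

Basic contrasting period: 5 + 5 = 10 bars.
10 (basic form) + 4 (internal expansion) = 14.
The elision shares a bar with the next section but does not change this unit's count.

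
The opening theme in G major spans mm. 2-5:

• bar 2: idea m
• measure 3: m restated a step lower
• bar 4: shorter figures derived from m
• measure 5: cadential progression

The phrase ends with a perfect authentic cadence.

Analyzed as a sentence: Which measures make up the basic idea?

The presentation of a sentence is the basic idea (m. 2) plus its repetition (m. 3); the basic idea is therefore measure 2.

measures 2–2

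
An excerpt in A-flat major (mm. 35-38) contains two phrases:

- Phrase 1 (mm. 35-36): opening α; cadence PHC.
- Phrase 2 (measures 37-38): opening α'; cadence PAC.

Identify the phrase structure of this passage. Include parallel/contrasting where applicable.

Phrase 1 ends with a Phrygian half cadence (weaker) and phrase 2 with a perfect authentic cadence (stronger): antecedent + consequent = a period.
The two phrases open with the same material (α / α'), so the period is parallel.

parallel period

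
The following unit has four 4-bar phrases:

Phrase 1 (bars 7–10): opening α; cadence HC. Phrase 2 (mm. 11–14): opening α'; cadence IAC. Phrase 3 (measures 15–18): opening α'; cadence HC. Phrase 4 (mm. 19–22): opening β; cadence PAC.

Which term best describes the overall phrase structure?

parallel double period

Four phrases in two halves: the first half (mm. 7–14) ends with an imperfect authentic cadence, the second (mm. 15–22) with a perfect authentic cadence — a large antecedent–consequent pair, i.e. a double period.
Phrase 3 begins with the same material as phrase 1, making it parallel.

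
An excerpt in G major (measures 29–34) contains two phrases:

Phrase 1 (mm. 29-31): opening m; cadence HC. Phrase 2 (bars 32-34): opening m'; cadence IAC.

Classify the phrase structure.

parallel period

Phrase 1 ends with a half cadence (weaker) and phrase 2 with an imperfect authentic cadence (stronger): antecedent + consequent = a period.
The two phrases open with the same material (m / m'), so the period is parallel.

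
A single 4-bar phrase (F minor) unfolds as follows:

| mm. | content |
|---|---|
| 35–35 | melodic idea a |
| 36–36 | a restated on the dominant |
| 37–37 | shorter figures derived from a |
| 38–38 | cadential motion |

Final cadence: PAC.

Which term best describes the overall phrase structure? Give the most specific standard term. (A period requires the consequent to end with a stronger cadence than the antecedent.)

Basic idea (bar 35) + its repetition (m. 36) form the presentation; fragmentation and cadence (bars 37–38) form the continuation — the 4-bar whole is a sentence.

sentence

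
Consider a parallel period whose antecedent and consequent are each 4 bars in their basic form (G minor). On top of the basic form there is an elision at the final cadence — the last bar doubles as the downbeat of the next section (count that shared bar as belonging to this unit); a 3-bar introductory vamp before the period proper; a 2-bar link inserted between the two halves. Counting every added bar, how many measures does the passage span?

13 measures

Basic parallel period: 4 + 4 = 8 bars.
8 (basic form) + 3 (introduction) + 2 (link) = 13.
The elision shares a bar with the next section but does not change this unit's count.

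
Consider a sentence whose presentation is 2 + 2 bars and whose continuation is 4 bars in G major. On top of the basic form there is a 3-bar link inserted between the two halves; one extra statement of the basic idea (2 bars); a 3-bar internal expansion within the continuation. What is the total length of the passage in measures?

Basic sentence: 2 + 2 + 4 = 8 bars.
8 (basic form) + 3 (link) + 2 (extra statement) + 3 (internal expansion) = 16.

16 measures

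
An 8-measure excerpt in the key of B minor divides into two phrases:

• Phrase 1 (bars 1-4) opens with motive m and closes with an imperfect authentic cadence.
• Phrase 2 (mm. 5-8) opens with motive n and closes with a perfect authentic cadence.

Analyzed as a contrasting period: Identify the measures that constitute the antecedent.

measures 1–4

The antecedent is the phrase ending with the weaker cadence (imperfect authentic cadence, phrase 1) and the consequent the one ending more conclusively (perfect authentic cadence, phrase 2); the antecedent is mm. 1-4.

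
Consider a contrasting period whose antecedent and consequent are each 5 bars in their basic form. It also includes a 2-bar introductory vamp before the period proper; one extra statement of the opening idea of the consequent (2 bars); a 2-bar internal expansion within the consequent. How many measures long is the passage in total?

16 measures

Basic contrasting period: 5 + 5 = 10 bars.
10 (basic form) + 2 (introduction) + 2 (extra statement) + 2 (internal expansion) = 16.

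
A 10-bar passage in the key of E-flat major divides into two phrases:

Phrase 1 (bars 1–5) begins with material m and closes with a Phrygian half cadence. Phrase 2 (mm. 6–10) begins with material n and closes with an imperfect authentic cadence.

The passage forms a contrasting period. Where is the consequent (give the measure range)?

measures 6–10

The antecedent is the phrase ending with the weaker cadence (Phrygian half cadence, phrase 1) and the consequent the one ending more conclusively (imperfect authentic cadence, phrase 2); the consequent is measures 6–10.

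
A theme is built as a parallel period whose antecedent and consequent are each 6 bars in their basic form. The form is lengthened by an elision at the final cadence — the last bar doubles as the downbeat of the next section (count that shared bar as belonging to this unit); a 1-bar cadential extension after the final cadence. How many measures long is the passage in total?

Basic parallel period: 6 + 6 = 12 bars.
12 (basic form) + 1 (cadential extension) = 13.
The elision shares a bar with the next section but does not change this unit's count.

13 measures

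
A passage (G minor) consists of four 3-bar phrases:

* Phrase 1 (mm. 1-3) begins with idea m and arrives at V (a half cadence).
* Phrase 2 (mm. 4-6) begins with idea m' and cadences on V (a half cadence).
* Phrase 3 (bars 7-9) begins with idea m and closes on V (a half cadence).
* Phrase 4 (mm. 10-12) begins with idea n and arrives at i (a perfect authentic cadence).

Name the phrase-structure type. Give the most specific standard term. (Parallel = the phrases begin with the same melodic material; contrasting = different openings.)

parallel double period

Four phrases in two halves: the first half (measures 1–6) ends with a half cadence, the second (bars 7–12) with a perfect authentic cadence — a large antecedent–consequent pair, i.e. a double period.
Phrase 3 begins with the same material as phrase 1, making it parallel.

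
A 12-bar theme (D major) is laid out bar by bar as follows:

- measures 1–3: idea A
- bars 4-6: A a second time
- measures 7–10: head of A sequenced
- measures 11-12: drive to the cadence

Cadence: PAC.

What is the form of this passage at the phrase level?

sentence

Basic idea (mm. 1–3) + its repetition (measures 4–6) form the presentation; fragmentation and cadence (mm. 7–12) form the continuation — the 12-bar whole is a sentence.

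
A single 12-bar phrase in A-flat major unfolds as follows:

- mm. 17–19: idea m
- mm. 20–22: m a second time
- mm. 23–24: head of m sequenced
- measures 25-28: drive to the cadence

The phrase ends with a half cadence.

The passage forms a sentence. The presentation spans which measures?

measures 17–22

The presentation of a sentence is the basic idea (bars 17–19) plus its repetition (measures 20-22); the presentation is therefore mm. 17–22.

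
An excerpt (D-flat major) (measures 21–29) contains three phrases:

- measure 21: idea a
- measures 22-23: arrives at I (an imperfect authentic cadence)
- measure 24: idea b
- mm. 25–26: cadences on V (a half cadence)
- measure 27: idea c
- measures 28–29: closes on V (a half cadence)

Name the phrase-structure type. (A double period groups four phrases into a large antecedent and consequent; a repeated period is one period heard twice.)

The final phrase closes with a half cadence, which is not stronger than the preceding half cadence; the 3 phrases lack an overall antecedent–consequent design and so form a phrase group.

phrase group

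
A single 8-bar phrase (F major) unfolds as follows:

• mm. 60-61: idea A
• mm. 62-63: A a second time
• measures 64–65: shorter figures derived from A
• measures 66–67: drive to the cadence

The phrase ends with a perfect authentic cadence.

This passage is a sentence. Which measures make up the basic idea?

The presentation of a sentence is the basic idea (mm. 60-61) plus its repetition (bars 62-63); the basic idea is therefore bars 60–61.

measures 60–61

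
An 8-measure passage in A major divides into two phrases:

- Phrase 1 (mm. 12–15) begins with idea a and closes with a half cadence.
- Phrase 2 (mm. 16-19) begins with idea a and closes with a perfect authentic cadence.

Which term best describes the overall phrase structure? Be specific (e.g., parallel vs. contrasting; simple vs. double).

Phrase 1 ends with a half cadence (weaker) and phrase 2 with a perfect authentic cadence (stronger): antecedent + consequent = a period.
The two phrases open with the same material (a / a), so the period is parallel.

parallel period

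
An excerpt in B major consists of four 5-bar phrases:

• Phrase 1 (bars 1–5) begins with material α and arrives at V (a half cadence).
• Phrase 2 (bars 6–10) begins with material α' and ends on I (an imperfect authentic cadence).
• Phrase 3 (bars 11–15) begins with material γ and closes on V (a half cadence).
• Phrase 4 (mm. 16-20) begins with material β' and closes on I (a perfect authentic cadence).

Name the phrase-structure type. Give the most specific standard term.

contrasting double period

Four phrases in two halves: the first half (bars 1–10) ends with an imperfect authentic cadence, the second (bars 11-20) with a perfect authentic cadence — a large antecedent–consequent pair, i.e. a double period.
Phrase 3 begins with different material from phrase 1, making it contrasting.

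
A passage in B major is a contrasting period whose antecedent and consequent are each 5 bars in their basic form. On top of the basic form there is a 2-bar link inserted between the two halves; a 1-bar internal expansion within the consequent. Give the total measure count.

Basic contrasting period: 5 + 5 = 10 bars.
10 (basic form) + 2 (link) + 1 (internal expansion) = 13.

13 measures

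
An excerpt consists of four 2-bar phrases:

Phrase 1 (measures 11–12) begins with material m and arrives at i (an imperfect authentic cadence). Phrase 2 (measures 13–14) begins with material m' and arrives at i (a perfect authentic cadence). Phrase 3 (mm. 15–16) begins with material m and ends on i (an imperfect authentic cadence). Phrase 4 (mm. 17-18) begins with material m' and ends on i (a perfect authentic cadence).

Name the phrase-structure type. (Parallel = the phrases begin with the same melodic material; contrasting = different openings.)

repeated period

The cadence pattern IAC–PAC–IAC–PAC is weak–strong twice, and phrases 3–4 restate phrases 1–2: a period heard twice, not a double period (which would end weakly at phrase 2).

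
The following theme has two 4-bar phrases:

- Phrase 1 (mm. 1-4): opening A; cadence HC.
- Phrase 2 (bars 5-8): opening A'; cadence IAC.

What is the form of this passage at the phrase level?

Phrase 1 ends with a half cadence (weaker) and phrase 2 with an imperfect authentic cadence (stronger): antecedent + consequent = a period.
The two phrases open with the same material (A / A'), so the period is parallel.

parallel period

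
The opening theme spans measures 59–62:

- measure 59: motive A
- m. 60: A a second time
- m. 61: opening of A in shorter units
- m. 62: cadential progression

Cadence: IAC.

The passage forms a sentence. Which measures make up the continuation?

measures 61–62

After the presentation (mm. 59–60), the continuation covers the fragmentation through the cadence: measures 61–62.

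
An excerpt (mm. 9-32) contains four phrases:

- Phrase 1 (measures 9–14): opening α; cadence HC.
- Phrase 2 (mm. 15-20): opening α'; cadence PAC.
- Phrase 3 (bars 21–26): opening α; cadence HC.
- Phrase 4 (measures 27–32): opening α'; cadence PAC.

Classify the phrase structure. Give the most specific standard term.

The cadence pattern HC–PAC–HC–PAC is weak–strong twice, and phrases 3–4 restate phrases 1–2: a period heard twice, not a double period (which would end weakly at phrase 2).

repeated period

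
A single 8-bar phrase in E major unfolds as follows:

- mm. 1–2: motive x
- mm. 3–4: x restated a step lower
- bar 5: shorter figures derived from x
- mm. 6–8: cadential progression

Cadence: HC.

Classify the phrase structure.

sentence

Basic idea (mm. 1–2) + its repetition (bars 3–4) form the presentation; fragmentation and cadence (mm. 5–8) form the continuation — the 8-bar whole is a sentence.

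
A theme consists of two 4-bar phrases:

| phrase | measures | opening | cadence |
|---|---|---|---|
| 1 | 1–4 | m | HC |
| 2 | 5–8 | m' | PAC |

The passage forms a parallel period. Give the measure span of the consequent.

The phrase ending with the weaker cadence (half cadence) is the antecedent; the one ending more conclusively (perfect authentic cadence) is the consequent. The consequent is measures 5–8.

measures 5–8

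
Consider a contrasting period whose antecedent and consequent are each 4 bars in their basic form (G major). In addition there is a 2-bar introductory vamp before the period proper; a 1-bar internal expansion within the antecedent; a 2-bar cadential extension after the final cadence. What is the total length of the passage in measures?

13 measures

Basic contrasting period: 4 + 4 = 8 bars.
8 (basic form) + 2 (introduction) + 1 (internal expansion) + 2 (cadential extension) = 13.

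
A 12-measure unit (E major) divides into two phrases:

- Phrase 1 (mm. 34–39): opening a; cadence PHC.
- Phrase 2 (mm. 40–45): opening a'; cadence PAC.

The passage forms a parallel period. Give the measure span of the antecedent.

The antecedent is the phrase ending with the weaker cadence (Phrygian half cadence, phrase 1) and the consequent the one ending more conclusively (perfect authentic cadence, phrase 2); the antecedent is measures 34-39.

measures 34–39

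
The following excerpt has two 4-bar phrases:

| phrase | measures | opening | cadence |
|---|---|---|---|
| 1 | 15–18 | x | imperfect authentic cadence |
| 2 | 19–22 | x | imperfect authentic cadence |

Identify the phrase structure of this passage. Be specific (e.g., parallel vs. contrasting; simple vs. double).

repeated phrase

Both phrases have the same opening (x) and the same cadence (imperfect authentic cadence): the second is a restatement, not a consequent, so this is a repeated phrase rather than a period.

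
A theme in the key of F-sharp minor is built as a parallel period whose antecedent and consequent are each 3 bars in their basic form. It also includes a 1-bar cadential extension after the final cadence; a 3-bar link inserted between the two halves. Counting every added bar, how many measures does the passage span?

10 measures

Basic parallel period: 3 + 3 = 6 bars.
6 (basic form) + 1 (cadential extension) + 3 (link) = 10.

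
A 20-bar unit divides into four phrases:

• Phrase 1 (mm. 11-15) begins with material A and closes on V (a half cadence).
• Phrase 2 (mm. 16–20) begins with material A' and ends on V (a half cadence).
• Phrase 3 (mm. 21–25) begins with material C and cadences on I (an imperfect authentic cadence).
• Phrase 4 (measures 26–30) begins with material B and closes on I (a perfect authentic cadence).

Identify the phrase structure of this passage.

Four phrases in two halves: the first half (bars 11–20) ends with a half cadence, the second (measures 21-30) with a perfect authentic cadence — a large antecedent–consequent pair, i.e. a double period.
Phrase 3 begins with different material from phrase 1, making it contrasting.

contrasting double period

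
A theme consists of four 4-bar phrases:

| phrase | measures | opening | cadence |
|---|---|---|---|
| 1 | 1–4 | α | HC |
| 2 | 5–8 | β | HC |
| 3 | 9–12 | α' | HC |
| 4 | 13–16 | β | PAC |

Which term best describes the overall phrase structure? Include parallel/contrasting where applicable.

parallel double period

Four phrases in two halves: the first half (bars 1–8) ends with a half cadence, the second (bars 9–16) with a perfect authentic cadence — a large antecedent–consequent pair, i.e. a double period.
Phrase 3 begins with the same material as phrase 1, making it parallel.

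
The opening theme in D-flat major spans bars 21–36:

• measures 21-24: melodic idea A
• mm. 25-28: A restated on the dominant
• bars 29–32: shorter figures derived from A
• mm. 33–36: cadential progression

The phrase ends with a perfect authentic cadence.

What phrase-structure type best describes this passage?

sentence

Basic idea (bars 21-24) + its repetition (bars 25-28) form the presentation; fragmentation and cadence (mm. 29–36) form the continuation — the 16-bar whole is a sentence.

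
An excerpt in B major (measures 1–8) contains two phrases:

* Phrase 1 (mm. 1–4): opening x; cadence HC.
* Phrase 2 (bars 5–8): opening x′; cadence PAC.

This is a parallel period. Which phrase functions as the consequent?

phrase 2

The phrase ending with the weaker cadence (half cadence) is the antecedent; the one ending more conclusively (perfect authentic cadence) is the consequent. The consequent is phrase 2.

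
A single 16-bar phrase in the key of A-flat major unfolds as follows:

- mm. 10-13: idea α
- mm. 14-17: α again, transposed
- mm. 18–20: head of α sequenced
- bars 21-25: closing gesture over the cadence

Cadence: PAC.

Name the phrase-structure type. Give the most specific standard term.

Basic idea (bars 10-13) + its repetition (mm. 14–17) form the presentation; fragmentation and cadence (mm. 18-25) form the continuation — the 16-bar whole is a sentence.

sentence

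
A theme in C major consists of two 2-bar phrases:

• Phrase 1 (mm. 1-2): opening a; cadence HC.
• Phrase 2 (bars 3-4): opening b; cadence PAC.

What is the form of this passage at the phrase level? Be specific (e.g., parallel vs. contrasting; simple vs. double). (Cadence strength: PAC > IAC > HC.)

Phrase 1 ends with a half cadence (weaker) and phrase 2 with a perfect authentic cadence (stronger): antecedent + consequent = a period.
The two phrases open with different material (a / b), so the period is contrasting.

contrasting period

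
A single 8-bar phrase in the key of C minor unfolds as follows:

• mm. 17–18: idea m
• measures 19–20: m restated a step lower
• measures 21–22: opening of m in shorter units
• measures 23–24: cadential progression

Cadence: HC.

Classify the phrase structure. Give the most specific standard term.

Basic idea (mm. 17–18) + its repetition (measures 19–20) form the presentation; fragmentation and cadence (mm. 21–24) form the continuation — the 8-bar whole is a sentence.

sentence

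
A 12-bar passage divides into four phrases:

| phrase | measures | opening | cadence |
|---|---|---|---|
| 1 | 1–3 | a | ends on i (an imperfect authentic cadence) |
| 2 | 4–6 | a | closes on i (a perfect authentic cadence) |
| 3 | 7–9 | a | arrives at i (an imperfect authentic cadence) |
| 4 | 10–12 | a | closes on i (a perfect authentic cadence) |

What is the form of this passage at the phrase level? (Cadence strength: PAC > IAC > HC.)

repeated period

The cadence pattern IAC–PAC–IAC–PAC is weak–strong twice, and phrases 3–4 restate phrases 1–2: a period heard twice, not a double period (which would end weakly at phrase 2).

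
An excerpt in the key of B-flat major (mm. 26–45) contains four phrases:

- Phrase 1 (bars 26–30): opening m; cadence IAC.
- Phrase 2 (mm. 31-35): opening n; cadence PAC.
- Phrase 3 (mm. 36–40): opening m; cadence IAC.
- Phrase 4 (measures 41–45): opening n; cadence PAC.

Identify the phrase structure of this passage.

repeated period

The cadence pattern IAC–PAC–IAC–PAC is weak–strong twice, and phrases 3–4 restate phrases 1–2: a period heard twice, not a double period (which would end weakly at phrase 2).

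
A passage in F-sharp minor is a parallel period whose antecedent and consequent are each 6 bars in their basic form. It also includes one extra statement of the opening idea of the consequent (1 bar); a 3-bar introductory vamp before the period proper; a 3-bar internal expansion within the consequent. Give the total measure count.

19 measures

Basic parallel period: 6 + 6 = 12 bars.
12 (basic form) + 1 (extra statement) + 3 (introduction) + 3 (internal expansion) = 19.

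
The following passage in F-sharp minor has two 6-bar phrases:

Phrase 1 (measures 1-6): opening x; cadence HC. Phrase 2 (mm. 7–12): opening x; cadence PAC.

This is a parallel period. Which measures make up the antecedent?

The phrase ending with the weaker cadence (half cadence) is the antecedent; the one ending more conclusively (perfect authentic cadence) is the consequent. The antecedent is measures 1–6.

measures 1–6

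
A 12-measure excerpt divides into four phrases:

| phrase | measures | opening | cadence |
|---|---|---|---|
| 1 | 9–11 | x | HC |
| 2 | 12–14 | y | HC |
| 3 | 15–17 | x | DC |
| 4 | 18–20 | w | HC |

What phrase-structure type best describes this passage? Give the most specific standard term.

phrase group

Phrase 4 ends with a half cadence, no stronger than phrase 2's half cadence, so the four phrases do not form a double period; nor do phrases 3–4 duplicate 1–2, so it is not a repeated period. With no phrase reaching a conclusive cadence, the passage is a phrase group.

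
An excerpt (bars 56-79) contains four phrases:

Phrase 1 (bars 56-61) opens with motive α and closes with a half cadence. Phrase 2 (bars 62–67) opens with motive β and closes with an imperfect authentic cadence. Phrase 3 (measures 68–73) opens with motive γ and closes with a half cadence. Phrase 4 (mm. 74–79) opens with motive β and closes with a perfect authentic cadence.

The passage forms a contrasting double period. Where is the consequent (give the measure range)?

In a double period the four phrases pair into a large antecedent (phrases 1–2, ending imperfect authentic cadence) and a large consequent (phrases 3–4, ending perfect authentic cadence). The consequent spans bars 68–79.

measures 68–79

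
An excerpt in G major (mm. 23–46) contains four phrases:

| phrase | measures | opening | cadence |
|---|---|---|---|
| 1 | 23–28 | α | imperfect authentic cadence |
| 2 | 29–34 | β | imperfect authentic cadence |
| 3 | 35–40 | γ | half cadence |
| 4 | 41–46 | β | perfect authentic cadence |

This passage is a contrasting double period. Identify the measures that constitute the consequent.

In a double period the four phrases pair into a large antecedent (phrases 1–2, ending imperfect authentic cadence) and a large consequent (phrases 3–4, ending perfect authentic cadence). The consequent spans mm. 35–46.

measures 35–46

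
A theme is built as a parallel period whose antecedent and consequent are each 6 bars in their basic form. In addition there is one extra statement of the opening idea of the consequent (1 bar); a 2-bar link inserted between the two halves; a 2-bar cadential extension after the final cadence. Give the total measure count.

17 measures

Basic parallel period: 6 + 6 = 12 bars.
12 (basic form) + 1 (extra statement) + 2 (link) + 2 (cadential extension) = 17.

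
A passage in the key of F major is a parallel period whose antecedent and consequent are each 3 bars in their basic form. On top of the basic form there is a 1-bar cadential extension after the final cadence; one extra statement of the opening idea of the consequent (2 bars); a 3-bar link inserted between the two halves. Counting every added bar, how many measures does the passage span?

12 measures

Basic parallel period: 3 + 3 = 6 bars.
6 (basic form) + 1 (cadential extension) + 2 (extra statement) + 3 (link) = 12.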